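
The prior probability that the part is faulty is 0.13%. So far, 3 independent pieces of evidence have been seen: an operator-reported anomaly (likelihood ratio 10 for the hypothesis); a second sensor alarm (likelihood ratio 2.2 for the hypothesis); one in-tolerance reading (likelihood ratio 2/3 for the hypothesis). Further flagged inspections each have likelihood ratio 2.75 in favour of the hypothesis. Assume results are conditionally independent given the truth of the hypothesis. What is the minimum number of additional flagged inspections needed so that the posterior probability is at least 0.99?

9

Prior odds = 0.0013/0.9987 = 13/9987.
Combined Bayes factor of the evidence already in hand = 10 × 2.2 × (2/3) = 44/3.
Odds after that evidence = (13/9987) × 44/3 = 572/29961.
Target odds = 0.99/0.01 = 99.
Need 2.75ⁿ ≥ 99 ÷ (572/29961) = 269649/52.
2.75⁸ = 214358881/65536 falls short of 269649/52 but 2.75⁹ ≈8994.86 reaches it, so n = 9.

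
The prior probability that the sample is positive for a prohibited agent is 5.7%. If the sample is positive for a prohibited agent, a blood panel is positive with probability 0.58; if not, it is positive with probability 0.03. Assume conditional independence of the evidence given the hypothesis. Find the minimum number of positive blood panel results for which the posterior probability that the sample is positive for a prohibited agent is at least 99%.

3

Prior odds: 0.057 ÷ 0.943 = 57/943.
Likelihood ratio of a positive = 0.58/0.03 = 58/3.
Target odds: 0.99 ÷ 0.01 = 99.
Need (57/943) × (58/3)ⁿ ≥ 99, i.e. (58/3)ⁿ ≥ 31119/19.
(58/3)² = 3364/9 falls short of 31119/19 but (58/3)³ = 195112/27 reaches it, so n = 3.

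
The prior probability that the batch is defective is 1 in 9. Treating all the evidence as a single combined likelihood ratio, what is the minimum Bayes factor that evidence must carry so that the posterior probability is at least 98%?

Prior odds = (1/9)/(8/9) = 0.125.
Target odds = 0.98/0.02 = 49.
Required Bayes factor = 49 ÷ 0.125 = 392.

392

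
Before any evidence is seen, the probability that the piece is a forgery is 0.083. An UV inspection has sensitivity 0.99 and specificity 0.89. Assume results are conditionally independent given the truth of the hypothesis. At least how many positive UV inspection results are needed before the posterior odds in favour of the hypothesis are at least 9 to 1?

Prior odds: 0.083 ÷ 0.917 = 83/917.
False-positive rate = 1 − 0.89 = 0.11; likelihood ratio of a positive = 0.99/0.11 = 9.
Target odds = 9.
Require 9ⁿ ≥ 9 ÷ (83/917) = 8253/83.
9² = 81 falls short of 8253/83 but 9³ = 729 reaches it, so n = 3.

3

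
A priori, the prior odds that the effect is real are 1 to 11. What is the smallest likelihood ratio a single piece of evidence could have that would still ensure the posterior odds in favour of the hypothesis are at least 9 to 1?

99

Prior odds = 1/11.
Target odds = 9.
Required Bayes factor = 9 ÷ (1/11) = 99.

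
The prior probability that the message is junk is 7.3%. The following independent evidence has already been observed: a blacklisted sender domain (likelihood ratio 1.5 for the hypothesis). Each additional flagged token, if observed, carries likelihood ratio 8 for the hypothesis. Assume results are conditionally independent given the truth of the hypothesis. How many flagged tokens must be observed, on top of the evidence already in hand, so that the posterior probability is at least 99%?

4

Prior odds = 0.073/0.927 = 73/927.
Bayes factor of the evidence already in hand = 1.5.
Odds after that evidence = (73/927) × 1.5 = 73/618.
Target odds = 0.99/0.01 = 99.
Need 8ⁿ ≥ 99 ÷ (73/618) = 61182/73.
8³ = 512 falls short of 61182/73 but 8⁴ = 4096 reaches it, so n = 4.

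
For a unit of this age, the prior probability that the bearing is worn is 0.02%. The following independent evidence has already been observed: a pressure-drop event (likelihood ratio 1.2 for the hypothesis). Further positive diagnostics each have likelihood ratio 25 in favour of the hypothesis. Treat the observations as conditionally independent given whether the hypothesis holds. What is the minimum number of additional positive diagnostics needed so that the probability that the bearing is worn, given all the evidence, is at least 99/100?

Prior odds = 0.0002/0.9998 = 1/4999.
Bayes factor of the evidence already in hand = 1.2.
Odds after that evidence = (1/4999) × 1.2 = 6/24995.
Target odds = 0.99/0.01 = 99.
Need 25ⁿ ≥ 99 ÷ (6/24995) = 412417.5.
25⁴ = 390625 falls short of 412417.5 but 25⁵ = 9765625 reaches it, so n = 5.

5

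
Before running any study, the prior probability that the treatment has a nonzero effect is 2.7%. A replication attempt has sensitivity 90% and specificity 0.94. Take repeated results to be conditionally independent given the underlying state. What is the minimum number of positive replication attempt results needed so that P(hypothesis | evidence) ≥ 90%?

3

Prior odds: 0.027 ÷ 0.973 = 27/973.
False-positive rate = 1 − 0.94 = 0.06; likelihood ratio of a positive = 0.9/0.06 = 15.
Target odds: 0.9 ÷ 0.1 = 9.
Require 15ⁿ ≥ 9 ÷ (27/973) = 973/3.
15² = 225 falls short of 973/3 but 15³ = 3375 reaches it, so n = 3.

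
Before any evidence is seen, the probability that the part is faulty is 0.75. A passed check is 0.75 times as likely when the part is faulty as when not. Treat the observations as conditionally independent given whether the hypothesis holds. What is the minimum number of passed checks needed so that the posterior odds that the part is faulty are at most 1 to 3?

Prior odds = 0.75/0.25 = 3.
Likelihood ratio per passed check = 0.75.
Target odds = 1/3.
Need 3 × 0.75ⁿ ≤ 1/3, i.e. 0.75ⁿ ≤ 1/9.
0.75⁷ = 2187/16384 is still above 1/9 but 0.75⁸ = 6561/65536 is at or below it, so n = 8.

8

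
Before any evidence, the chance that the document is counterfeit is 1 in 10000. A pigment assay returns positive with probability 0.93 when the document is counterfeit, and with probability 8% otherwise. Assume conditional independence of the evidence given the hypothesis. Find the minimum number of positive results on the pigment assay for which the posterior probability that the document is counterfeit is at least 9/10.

Prior odds = 0.0001/0.9999 = 1/9999.
Likelihood ratio of a positive result = 0.93/0.08 = 11.625.
Target posterior odds = 0.9/0.1 = 9.
Require 11.625ⁿ ≥ 9 ÷ (1/9999) = 89991.
11.625⁴ = 74805201/4096 falls short of 89991 but 11.625⁵ ≈212307 reaches it, so n = 5.

5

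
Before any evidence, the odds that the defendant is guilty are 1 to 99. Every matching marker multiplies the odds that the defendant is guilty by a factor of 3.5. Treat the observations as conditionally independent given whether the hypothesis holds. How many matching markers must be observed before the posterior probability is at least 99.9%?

Prior odds = 1/99.
Likelihood ratio per matching marker = 3.5.
Target posterior odds = 0.999/0.001 = 999.
Need (1/99) × 3.5ⁿ ≥ 999, i.e. 3.5ⁿ ≥ 98901.
3.5⁹ = 40353607/512 falls short of 98901 but 3.5¹⁰ = 282475249/1024 reaches it, so n = 10.

10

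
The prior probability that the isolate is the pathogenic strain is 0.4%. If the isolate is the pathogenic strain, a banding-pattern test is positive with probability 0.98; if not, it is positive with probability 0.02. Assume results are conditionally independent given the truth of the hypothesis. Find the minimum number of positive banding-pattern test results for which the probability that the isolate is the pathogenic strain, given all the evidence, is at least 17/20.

Prior odds: 0.004 ÷ 0.996 = 1/249.
Likelihood ratio of a positive = 0.98/0.02 = 49.
Target odds: 0.85 ÷ 0.15 = 17/3.
Need (1/249) × 49ⁿ ≥ 17/3, i.e. 49ⁿ ≥ 1411.
49¹ = 49 falls short of 1411 but 49² = 2401 reaches it, so n = 2.

2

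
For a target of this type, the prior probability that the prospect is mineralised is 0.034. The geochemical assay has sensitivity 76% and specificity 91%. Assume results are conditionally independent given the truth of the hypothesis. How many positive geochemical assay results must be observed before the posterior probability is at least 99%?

4

Prior odds: 0.034 ÷ 0.966 = 17/483.
False-positive rate = 1 − 0.91 = 0.09; likelihood ratio of a positive = 0.76/0.09 = 76/9.
Target posterior odds = 0.99/0.01 = 99.
Require (76/9)ⁿ ≥ 99 ÷ (17/483) = 47817/17.
(76/9)³ = 438976/729 falls short of 47817/17 but (76/9)⁴ = 33362176/6561 reaches it, so n = 4.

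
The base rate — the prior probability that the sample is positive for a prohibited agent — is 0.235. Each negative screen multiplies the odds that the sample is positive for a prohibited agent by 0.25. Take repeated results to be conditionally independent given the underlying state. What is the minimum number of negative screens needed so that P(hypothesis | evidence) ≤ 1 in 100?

Prior odds = 0.235/0.765 = 47/153.
Likelihood ratio per negative screen = 0.25.
Target posterior odds = 0.01/0.99 = 1/99.
Need (47/153) × 0.25ⁿ ≤ 1/99, i.e. 0.25ⁿ ≤ 17/517.
0.25² = 0.0625 is still above 17/517 but 0.25³ = 0.015625 is at or below it, so n = 3.

3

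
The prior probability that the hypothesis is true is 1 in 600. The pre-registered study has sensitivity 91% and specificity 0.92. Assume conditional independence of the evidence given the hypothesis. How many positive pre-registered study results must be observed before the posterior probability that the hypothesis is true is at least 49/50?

Prior odds = (1/600)/(599/600) = 1/599.
False-positive rate = 1 − 0.92 = 0.08; likelihood ratio of a positive = 0.91/0.08 = 11.375.
Target posterior odds = 0.98/0.02 = 49.
Require 11.375ⁿ ≥ 49 ÷ (1/599) = 29351.
11.375⁴ = 68574961/4096 falls short of 29351 but 11.375⁵ ≈190439 reaches it, so n = 5.

5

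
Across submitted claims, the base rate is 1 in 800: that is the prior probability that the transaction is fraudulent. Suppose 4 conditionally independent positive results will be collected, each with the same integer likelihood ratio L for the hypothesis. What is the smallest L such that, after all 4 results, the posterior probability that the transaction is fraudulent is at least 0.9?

Prior odds = 0.00125/0.99875 = 1/799.
Target odds = 0.9/0.1 = 9.
Need L⁴ ≥ 9 ÷ (1/799) = 7191.
9⁴ = 6561 < 7191 ≤ 10000 = 10⁴, so L = 10.

10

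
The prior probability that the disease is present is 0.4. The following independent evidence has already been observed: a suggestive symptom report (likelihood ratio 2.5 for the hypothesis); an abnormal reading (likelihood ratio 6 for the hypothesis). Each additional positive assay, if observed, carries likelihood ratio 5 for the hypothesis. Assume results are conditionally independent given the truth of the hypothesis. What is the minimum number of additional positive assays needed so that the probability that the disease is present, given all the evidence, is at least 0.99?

Prior odds = 0.4/0.6 = 2/3.
Combined Bayes factor of the evidence already in hand = 2.5 × 6 = 15.
Odds after that evidence = (2/3) × 15 = 10.
Target odds = 0.99/0.01 = 99.
Need 5ⁿ ≥ 99 ÷ 10 = 9.9.
5¹ = 5 falls short of 9.9 but 5² = 25 reaches it, so n = 2.

2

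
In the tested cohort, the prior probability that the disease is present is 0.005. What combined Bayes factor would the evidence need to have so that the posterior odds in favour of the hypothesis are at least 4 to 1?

Prior odds = 0.005/0.995 = 1/199.
Target odds = 4.
Required Bayes factor = 4 ÷ (1/199) = 796.

796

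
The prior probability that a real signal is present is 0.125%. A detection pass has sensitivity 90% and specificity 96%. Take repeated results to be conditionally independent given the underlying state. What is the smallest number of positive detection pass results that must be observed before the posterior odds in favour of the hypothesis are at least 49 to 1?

Prior odds: 0.00125 ÷ 0.99875 = 1/799.
False-positive rate = 1 − 0.96 = 0.04; likelihood ratio of a positive = 0.9/0.04 = 22.5.
Target odds = 49.
Require 22.5ⁿ ≥ 49 ÷ (1/799) = 39151.
22.5³ = 11390.625 falls short of 39151 but 22.5⁴ = 256289.0625 reaches it, so n = 4.

4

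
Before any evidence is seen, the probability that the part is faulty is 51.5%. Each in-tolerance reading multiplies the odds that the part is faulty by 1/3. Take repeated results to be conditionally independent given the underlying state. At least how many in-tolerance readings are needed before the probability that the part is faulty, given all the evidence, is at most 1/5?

Prior odds: 0.515 ÷ 0.485 = 103/97.
Likelihood ratio per in-tolerance reading = 1/3.
Target odds: 0.2 ÷ 0.8 = 0.25.
Need (103/97) × (1/3)ⁿ ≤ 0.25, i.e. (1/3)ⁿ ≤ 97/412.
(1/3)¹ = 1/3 is still above 97/412 but (1/3)² = 1/9 is at or below it, so n = 2.

2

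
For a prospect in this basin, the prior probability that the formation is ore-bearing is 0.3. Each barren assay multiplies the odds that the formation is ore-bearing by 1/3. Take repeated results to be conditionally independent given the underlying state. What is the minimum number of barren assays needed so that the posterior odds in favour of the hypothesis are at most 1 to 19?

Prior odds = 0.3/0.7 = 3/7.
Likelihood ratio per barren assay = 1/3.
Target odds = 1/19.
Require (1/3)ⁿ ≤ 1/19 ÷ (3/7) = 7/57.
(1/3)¹ = 1/3 is still above 7/57 but (1/3)² = 1/9 is at or below it, so n = 2.

2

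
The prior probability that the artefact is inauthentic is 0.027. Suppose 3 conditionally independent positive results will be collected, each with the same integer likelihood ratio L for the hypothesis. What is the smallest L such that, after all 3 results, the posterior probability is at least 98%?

13

Prior odds = 0.027/0.973 = 27/973.
Target odds = 0.98/0.02 = 49.
Need L³ ≥ 49 ÷ (27/973) = 47677/27.
12³ = 1728 < 47677/27 ≤ 2197 = 13³, so L = 13.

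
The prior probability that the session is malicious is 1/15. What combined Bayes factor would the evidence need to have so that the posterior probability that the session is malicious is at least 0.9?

126

Prior odds = (1/15)/(14/15) = 1/14.
Target odds = 0.9/0.1 = 9.
Required Bayes factor = 9 ÷ (1/14) = 126.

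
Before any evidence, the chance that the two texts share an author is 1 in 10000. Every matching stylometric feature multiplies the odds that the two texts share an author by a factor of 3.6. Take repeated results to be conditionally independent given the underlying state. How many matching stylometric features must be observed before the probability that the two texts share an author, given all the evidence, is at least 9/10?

Prior odds: 0.0001 ÷ 0.9999 = 1/9999.
Likelihood ratio per matching stylometric feature = 3.6.
Target posterior odds = 0.9/0.1 = 9.
Need (1/9999) × 3.6ⁿ ≥ 9, i.e. 3.6ⁿ ≥ 89991.
3.6⁸ ≈28211.1 falls short of 89991 but 3.6⁹ ≈101560 reaches it, so n = 9.

9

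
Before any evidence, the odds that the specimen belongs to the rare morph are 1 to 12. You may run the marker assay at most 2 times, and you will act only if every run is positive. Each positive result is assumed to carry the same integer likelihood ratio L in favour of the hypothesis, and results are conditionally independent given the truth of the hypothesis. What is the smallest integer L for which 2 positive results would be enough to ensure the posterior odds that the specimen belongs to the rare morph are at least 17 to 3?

9

Prior odds = 1/12.
Target odds = 17/3.
Need L² ≥ 17/3 ÷ (1/12) = 68.
8² = 64 < 68 ≤ 81 = 9², so L = 9.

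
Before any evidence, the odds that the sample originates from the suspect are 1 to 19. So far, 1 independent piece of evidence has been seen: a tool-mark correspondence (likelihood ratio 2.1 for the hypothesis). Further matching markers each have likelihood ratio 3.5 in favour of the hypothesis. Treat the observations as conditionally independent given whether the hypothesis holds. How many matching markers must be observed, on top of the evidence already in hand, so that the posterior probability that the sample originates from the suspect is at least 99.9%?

8

Prior odds = 1/19.
Bayes factor of the evidence already in hand = 2.1.
Odds after that evidence = (1/19) × 2.1 = 21/190.
Target odds = 0.999/0.001 = 999.
Need 3.5ⁿ ≥ 999 ÷ (21/190) = 63270/7.
3.5⁷ = 823543/128 falls short of 63270/7 but 3.5⁸ = 5764801/256 reaches it, so n = 8.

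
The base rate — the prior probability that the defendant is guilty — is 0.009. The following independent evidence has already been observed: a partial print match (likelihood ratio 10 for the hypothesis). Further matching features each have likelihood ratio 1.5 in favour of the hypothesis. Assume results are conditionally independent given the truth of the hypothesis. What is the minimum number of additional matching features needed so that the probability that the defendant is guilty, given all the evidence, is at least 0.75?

Prior odds = 0.009/0.991 = 9/991.
Bayes factor of the evidence already in hand = 10.
Odds after that evidence = (9/991) × 10 = 90/991.
Target odds = 0.75/0.25 = 3.
Need 1.5ⁿ ≥ 3 ÷ (90/991) = 991/30.
1.5⁸ = 25.62890625 falls short of 991/30 but 1.5⁹ = 19683/512 reaches it, so n = 9.

9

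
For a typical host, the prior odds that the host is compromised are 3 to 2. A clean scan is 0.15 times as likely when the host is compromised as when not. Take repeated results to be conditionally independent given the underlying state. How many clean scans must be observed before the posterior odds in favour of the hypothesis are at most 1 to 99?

Prior odds = 1.5.
Likelihood ratio per clean scan = 0.15.
Target odds = 1/99.
Need 1.5 × 0.15ⁿ ≤ 1/99, i.e. 0.15ⁿ ≤ 2/297.
0.15² = 0.0225 is still above 2/297 but 0.15³ = 0.003375 is at or below it, so n = 3.

3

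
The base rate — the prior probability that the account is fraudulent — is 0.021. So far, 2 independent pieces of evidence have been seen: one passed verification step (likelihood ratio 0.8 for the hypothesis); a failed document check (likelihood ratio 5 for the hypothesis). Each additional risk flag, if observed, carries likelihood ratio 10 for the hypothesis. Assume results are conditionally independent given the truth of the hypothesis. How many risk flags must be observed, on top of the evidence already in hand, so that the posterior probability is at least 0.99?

Prior odds = 0.021/0.979 = 21/979.
Combined Bayes factor of the evidence already in hand = 0.8 × 5 = 4.
Odds after that evidence = (21/979) × 4 = 84/979.
Target odds = 0.99/0.01 = 99.
Need 10ⁿ ≥ 99 ÷ (84/979) = 32307/28.
10³ = 1000 falls short of 32307/28 but 10⁴ = 10000 reaches it, so n = 4.

4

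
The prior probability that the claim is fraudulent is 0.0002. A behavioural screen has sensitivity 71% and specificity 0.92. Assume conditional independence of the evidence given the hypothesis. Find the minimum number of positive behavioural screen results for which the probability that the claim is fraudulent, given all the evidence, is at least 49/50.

Prior odds = 0.0002/0.9998 = 1/4999.
False-positive rate = 1 − 0.92 = 0.08; likelihood ratio of a positive = 0.71/0.08 = 8.875.
Target posterior odds = 0.98/0.02 = 49.
Need (1/4999) × 8.875ⁿ ≥ 49, i.e. 8.875ⁿ ≥ 244951.
8.875⁵ ≈55060.7 falls short of 244951 but 8.875⁶ ≈488664 reaches it, so n = 6.

6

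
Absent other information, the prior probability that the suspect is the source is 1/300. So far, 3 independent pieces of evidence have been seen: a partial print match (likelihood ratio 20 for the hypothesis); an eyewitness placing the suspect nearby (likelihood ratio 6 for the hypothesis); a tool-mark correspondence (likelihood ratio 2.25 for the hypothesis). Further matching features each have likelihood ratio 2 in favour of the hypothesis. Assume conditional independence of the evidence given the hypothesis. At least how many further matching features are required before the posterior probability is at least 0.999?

11

Prior odds = (1/300)/(299/300) = 1/299.
Combined Bayes factor of the evidence already in hand = 20 × 6 × 2.25 = 270.
Odds after that evidence = (1/299) × 270 = 270/299.
Target odds = 0.999/0.001 = 999.
Need 2ⁿ ≥ 999 ÷ (270/299) = 1106.3.
2¹⁰ = 1024 falls short of 1106.3 but 2¹¹ = 2048 reaches it, so n = 11.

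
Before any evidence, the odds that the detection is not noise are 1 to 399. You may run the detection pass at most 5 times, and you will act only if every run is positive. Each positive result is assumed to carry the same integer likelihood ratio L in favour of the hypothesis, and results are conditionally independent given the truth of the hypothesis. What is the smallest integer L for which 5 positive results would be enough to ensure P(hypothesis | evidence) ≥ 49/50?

Prior odds = 1/399.
Target odds = 0.98/0.02 = 49.
Need L⁵ ≥ 49 ÷ (1/399) = 19551.
7⁵ = 16807 < 19551 ≤ 32768 = 8⁵, so L = 8.

8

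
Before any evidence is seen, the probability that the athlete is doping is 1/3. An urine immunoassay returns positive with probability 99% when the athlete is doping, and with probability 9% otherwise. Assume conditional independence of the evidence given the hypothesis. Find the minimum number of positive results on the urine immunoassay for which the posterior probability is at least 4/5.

1

Prior odds: (1/3) ÷ (2/3) = 0.5.
Likelihood ratio of a positive result = 0.99/0.09 = 11.
Target odds: 0.8 ÷ 0.2 = 4.
Need 0.5 × 11ⁿ ≥ 4, i.e. 11ⁿ ≥ 8.
11¹ = 11, which meets the required 8; so n = 1.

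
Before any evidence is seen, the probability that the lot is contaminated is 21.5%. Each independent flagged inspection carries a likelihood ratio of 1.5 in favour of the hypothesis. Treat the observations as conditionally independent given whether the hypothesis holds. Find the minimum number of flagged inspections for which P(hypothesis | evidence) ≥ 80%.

7

Prior odds: 0.215 ÷ 0.785 = 43/157.
Likelihood ratio per flagged inspection = 1.5.
Target posterior odds = 0.8/0.2 = 4.
Need (43/157) × 1.5ⁿ ≥ 4, i.e. 1.5ⁿ ≥ 628/43.
1.5⁶ = 11.390625 falls short of 628/43 but 1.5⁷ = 17.0859375 reaches it, so n = 7.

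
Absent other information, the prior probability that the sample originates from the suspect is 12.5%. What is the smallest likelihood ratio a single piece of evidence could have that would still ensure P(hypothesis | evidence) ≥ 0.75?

21

Prior odds = 0.125/0.875 = 1/7.
Target odds = 0.75/0.25 = 3.
Required Bayes factor = 3 ÷ (1/7) = 21.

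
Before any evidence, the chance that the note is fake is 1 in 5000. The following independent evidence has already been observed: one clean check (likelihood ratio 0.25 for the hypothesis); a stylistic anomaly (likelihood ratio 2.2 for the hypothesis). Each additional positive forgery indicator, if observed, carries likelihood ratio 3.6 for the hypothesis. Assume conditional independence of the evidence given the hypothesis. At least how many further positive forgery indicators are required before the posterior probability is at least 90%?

9

Prior odds = 0.0002/0.9998 = 1/4999.
Combined Bayes factor of the evidence already in hand = 0.25 × 2.2 = 0.55.
Odds after that evidence = (1/4999) × 0.55 = 11/99980.
Target odds = 0.9/0.1 = 9.
Need 3.6ⁿ ≥ 9 ÷ (11/99980) = 899820/11.
3.6⁸ ≈28211.1 falls short of 899820/11 but 3.6⁹ ≈101560 reaches it, so n = 9.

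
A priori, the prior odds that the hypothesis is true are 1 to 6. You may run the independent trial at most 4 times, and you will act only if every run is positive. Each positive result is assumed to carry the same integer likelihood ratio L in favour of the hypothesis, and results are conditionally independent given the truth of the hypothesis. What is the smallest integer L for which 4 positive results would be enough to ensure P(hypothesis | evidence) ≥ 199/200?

6

Prior odds = 1/6.
Target odds = 0.995/0.005 = 199.
Need L⁴ ≥ 199 ÷ (1/6) = 1194.
5⁴ = 625 < 1194 ≤ 1296 = 6⁴, so L = 6.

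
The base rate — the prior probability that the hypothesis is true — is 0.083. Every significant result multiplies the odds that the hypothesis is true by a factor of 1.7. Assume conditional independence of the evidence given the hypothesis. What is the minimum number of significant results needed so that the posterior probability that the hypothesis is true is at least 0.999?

Prior odds = 0.083/0.917 = 83/917.
Likelihood ratio per significant result = 1.7.
Target posterior odds = 0.999/0.001 = 999.
Need (83/917) × 1.7ⁿ ≥ 999, i.e. 1.7ⁿ ≥ 916083/83.
1.7¹⁷ ≈8272.4 falls short of 916083/83 but 1.7¹⁸ ≈14063.1 reaches it, so n = 18.

18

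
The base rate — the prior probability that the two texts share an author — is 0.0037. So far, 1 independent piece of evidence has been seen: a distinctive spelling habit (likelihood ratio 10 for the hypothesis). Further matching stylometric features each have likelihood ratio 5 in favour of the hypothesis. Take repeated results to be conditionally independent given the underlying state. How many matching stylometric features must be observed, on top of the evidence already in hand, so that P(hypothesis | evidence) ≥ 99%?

Prior odds = 0.0037/0.9963 = 37/9963.
Bayes factor of the evidence already in hand = 10.
Odds after that evidence = (37/9963) × 10 = 370/9963.
Target odds = 0.99/0.01 = 99.
Need 5ⁿ ≥ 99 ÷ (370/9963) = 986337/370.
5⁴ = 625 falls short of 986337/370 but 5⁵ = 3125 reaches it, so n = 5.

5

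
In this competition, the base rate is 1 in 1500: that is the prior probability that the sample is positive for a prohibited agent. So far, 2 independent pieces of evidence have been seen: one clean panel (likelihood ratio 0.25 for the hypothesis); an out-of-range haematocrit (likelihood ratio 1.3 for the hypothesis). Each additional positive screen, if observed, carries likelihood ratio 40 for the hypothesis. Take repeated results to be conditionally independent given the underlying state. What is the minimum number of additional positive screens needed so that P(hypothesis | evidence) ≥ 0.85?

Prior odds = (1/1500)/(1499/1500) = 1/1499.
Combined Bayes factor of the evidence already in hand = 0.25 × 1.3 = 0.325.
Odds after that evidence = (1/1499) × 0.325 = 13/59960.
Target odds = 0.85/0.15 = 17/3.
Need 40ⁿ ≥ 17/3 ÷ (13/59960) = 1019320/39.
40² = 1600 falls short of 1019320/39 but 40³ = 64000 reaches it, so n = 3.

3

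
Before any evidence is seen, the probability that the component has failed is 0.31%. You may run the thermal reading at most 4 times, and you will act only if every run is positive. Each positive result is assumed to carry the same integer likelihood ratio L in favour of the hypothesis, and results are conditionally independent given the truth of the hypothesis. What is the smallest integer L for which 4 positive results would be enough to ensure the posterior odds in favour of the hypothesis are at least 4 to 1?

6

Prior odds = 0.0031/0.9969 = 31/9969.
Target odds = 4.
Need L⁴ ≥ 4 ÷ (31/9969) = 39876/31.
5⁴ = 625 < 39876/31 ≤ 1296 = 6⁴, so L = 6.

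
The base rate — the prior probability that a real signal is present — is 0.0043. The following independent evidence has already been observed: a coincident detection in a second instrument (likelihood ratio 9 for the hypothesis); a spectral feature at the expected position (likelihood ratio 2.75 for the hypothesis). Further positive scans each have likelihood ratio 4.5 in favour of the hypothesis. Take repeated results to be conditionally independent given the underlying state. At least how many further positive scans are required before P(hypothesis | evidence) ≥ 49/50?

5

Prior odds = 0.0043/0.9957 = 43/9957.
Combined Bayes factor of the evidence already in hand = 9 × 2.75 = 24.75.
Odds after that evidence = (43/9957) × 24.75 = 1419/13276.
Target odds = 0.98/0.02 = 49.
Need 4.5ⁿ ≥ 49 ÷ (1419/13276) = 650524/1419.
4.5⁴ = 410.0625 falls short of 650524/1419 but 4.5⁵ = 1845.28125 reaches it, so n = 5.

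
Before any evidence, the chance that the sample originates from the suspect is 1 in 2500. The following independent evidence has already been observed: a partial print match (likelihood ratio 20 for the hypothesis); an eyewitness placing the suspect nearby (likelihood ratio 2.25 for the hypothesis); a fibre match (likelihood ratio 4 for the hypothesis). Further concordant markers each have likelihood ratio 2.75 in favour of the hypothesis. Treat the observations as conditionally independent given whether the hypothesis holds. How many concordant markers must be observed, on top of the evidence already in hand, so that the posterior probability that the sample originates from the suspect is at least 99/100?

Prior odds = 0.0004/0.9996 = 1/2499.
Combined Bayes factor of the evidence already in hand = 20 × 2.25 × 4 = 180.
Odds after that evidence = (1/2499) × 180 = 60/833.
Target odds = 0.99/0.01 = 99.
Need 2.75ⁿ ≥ 99 ÷ (60/833) = 1374.45.
2.75⁷ = 19487171/16384 falls short of 1374.45 but 2.75⁸ = 214358881/65536 reaches it, so n = 8.

8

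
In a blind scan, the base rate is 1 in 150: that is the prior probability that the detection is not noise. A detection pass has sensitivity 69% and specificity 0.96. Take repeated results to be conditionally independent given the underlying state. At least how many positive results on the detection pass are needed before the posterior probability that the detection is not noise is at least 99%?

4

Prior odds: (1/150) ÷ (149/150) = 1/149.
False-positive rate = 1 − 0.96 = 0.04; likelihood ratio of a positive = 0.69/0.04 = 17.25.
Target posterior odds = 0.99/0.01 = 99.
Require 17.25ⁿ ≥ 99 ÷ (1/149) = 14751.
17.25³ = 5132.953125 falls short of 14751 but 17.25⁴ = 22667121/256 reaches it, so n = 4.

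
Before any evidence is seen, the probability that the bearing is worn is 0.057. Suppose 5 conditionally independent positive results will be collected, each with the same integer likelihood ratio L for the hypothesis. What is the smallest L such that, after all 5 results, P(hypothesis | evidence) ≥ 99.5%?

Prior odds = 0.057/0.943 = 57/943.
Target odds = 0.995/0.005 = 199.
Need L⁵ ≥ 199 ÷ (57/943) = 187657/57.
5⁵ = 3125 < 187657/57 ≤ 7776 = 6⁵, so L = 6.

6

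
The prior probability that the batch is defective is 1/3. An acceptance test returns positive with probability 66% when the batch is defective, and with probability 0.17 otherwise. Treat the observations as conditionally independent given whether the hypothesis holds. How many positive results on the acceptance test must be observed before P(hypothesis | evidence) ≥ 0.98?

Prior odds = (1/3)/(2/3) = 0.5.
Likelihood ratio of a positive result = 0.66/0.17 = 66/17.
Target odds: 0.98 ÷ 0.02 = 49.
Need 0.5 × (66/17)ⁿ ≥ 49, i.e. (66/17)ⁿ ≥ 98.
(66/17)³ = 287496/4913 falls short of 98 but (66/17)⁴ = 18974736/83521 reaches it, so n = 4.

4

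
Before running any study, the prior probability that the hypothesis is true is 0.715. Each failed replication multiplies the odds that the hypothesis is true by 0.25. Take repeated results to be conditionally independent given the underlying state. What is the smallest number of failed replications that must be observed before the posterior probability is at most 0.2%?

6

Prior odds: 0.715 ÷ 0.285 = 143/57.
Likelihood ratio per failed replication = 0.25.
Target odds: 0.002 ÷ 0.998 = 1/499.
Require 0.25ⁿ ≤ 1/499 ÷ (143/57) = 57/71357.
0.25⁵ = 1/1024 is still above 57/71357 but 0.25⁶ = 1/4096 is at or below it, so n = 6.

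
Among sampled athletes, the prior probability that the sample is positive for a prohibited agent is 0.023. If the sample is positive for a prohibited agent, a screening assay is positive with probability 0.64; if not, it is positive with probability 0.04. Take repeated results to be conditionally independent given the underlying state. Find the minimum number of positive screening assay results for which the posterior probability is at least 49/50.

3

Prior odds = 0.023/0.977 = 23/977.
Likelihood ratio of a positive = 0.64/0.04 = 16.
Target odds: 0.98 ÷ 0.02 = 49.
Require 16ⁿ ≥ 49 ÷ (23/977) = 47873/23.
16² = 256 falls short of 47873/23 but 16³ = 4096 reaches it, so n = 3.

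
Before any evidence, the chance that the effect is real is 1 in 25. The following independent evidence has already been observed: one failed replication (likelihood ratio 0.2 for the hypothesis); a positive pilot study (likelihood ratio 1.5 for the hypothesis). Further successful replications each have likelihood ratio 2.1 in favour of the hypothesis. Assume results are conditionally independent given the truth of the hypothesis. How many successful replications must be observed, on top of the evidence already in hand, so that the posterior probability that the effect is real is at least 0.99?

13

Prior odds = 0.04/0.96 = 1/24.
Combined Bayes factor of the evidence already in hand = 0.2 × 1.5 = 0.3.
Odds after that evidence = (1/24) × 0.3 = 0.0125.
Target odds = 0.99/0.01 = 99.
Need 2.1ⁿ ≥ 99 ÷ 0.0125 = 7920.
2.1¹² ≈7355.83 falls short of 7920 but 2.1¹³ ≈15447.2 reaches it, so n = 13.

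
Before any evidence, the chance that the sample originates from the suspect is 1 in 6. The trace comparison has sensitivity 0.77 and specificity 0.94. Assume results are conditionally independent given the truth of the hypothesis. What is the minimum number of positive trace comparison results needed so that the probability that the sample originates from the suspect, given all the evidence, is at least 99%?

Prior odds = (1/6)/(5/6) = 0.2.
False-positive rate = 1 − 0.94 = 0.06; likelihood ratio of a positive = 0.77/0.06 = 77/6.
Target odds: 0.99 ÷ 0.01 = 99.
Need 0.2 × (77/6)ⁿ ≥ 99, i.e. (77/6)ⁿ ≥ 495.
(77/6)² = 5929/36 falls short of 495 but (77/6)³ = 456533/216 reaches it, so n = 3.

3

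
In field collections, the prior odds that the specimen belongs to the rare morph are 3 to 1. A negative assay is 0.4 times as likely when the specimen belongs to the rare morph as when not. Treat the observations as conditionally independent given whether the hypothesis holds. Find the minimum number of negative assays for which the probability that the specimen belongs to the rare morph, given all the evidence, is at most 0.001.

9

Prior odds = 3.
Likelihood ratio per negative assay = 0.4.
Target posterior odds = 0.001/0.999 = 1/999.
Need 3 × 0.4ⁿ ≤ 1/999, i.e. 0.4ⁿ ≤ 1/2997.
0.4⁸ = 256/390625 is still above 1/2997 but 0.4⁹ = 512/1953125 is at or below it, so n = 9.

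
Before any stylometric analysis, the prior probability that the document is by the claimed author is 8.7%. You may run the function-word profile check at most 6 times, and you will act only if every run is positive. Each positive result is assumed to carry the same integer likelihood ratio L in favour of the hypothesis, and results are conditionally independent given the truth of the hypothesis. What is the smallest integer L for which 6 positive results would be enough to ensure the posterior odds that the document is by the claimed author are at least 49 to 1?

Prior odds = 0.087/0.913 = 87/913.
Target odds = 49.
Need L⁶ ≥ 49 ÷ (87/913) = 44737/87.
2⁶ = 64 < 44737/87 ≤ 729 = 3⁶, so L = 3.

3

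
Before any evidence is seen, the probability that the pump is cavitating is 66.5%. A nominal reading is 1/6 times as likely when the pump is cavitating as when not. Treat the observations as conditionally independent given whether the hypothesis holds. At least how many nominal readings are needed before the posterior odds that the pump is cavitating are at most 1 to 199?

4

Prior odds: 0.665 ÷ 0.335 = 133/67.
Likelihood ratio per nominal reading = 1/6.
Target odds = 1/199.
Need (133/67) × (1/6)ⁿ ≤ 1/199, i.e. (1/6)ⁿ ≤ 67/26467.
(1/6)³ = 1/216 is still above 67/26467 but (1/6)⁴ = 1/1296 is at or below it, so n = 4.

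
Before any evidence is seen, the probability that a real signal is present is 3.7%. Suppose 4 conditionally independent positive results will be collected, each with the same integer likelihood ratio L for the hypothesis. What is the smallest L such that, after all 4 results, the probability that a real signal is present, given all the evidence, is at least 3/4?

Prior odds = 0.037/0.963 = 37/963.
Target odds = 0.75/0.25 = 3.
Need L⁴ ≥ 3 ÷ (37/963) = 2889/37.
2⁴ = 16 < 2889/37 ≤ 81 = 3⁴, so L = 3.

3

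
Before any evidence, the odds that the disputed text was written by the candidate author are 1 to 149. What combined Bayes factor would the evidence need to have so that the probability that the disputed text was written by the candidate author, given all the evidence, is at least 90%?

Prior odds = 1/149.
Target odds = 0.9/0.1 = 9.
Required Bayes factor = 9 ÷ (1/149) = 1341.

1341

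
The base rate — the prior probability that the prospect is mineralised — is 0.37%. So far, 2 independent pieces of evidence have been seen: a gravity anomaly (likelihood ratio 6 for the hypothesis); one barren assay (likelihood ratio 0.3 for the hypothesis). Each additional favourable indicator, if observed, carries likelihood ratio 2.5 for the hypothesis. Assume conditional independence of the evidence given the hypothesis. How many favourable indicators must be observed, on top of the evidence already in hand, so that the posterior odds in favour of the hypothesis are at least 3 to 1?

7

Prior odds = 0.0037/0.9963 = 37/9963.
Combined Bayes factor of the evidence already in hand = 6 × 0.3 = 1.8.
Odds after that evidence = (37/9963) × 1.8 = 37/5535.
Target odds = 3.
Need 2.5ⁿ ≥ 3 ÷ (37/5535) = 16605/37.
2.5⁶ = 244.140625 falls short of 16605/37 but 2.5⁷ = 610.3515625 reaches it, so n = 7.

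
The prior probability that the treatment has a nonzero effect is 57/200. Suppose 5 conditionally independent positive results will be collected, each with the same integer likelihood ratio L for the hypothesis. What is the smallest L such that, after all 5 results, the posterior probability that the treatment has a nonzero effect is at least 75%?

Prior odds = 0.285/0.715 = 57/143.
Target odds = 0.75/0.25 = 3.
Need L⁵ ≥ 3 ÷ (57/143) = 143/19.
1⁵ = 1 < 143/19 ≤ 32 = 2⁵, so L = 2.

2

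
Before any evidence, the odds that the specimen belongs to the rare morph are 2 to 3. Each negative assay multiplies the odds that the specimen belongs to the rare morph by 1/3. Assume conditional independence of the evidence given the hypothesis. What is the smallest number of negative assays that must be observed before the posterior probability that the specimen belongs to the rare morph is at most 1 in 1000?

Prior odds = 2/3.
Likelihood ratio per negative assay = 1/3.
Target odds: 0.001 ÷ 0.999 = 1/999.
Need (2/3) × (1/3)ⁿ ≤ 1/999, i.e. (1/3)ⁿ ≤ 1/666.
(1/3)⁵ = 1/243 is still above 1/666 but (1/3)⁶ = 1/729 is at or below it, so n = 6.

6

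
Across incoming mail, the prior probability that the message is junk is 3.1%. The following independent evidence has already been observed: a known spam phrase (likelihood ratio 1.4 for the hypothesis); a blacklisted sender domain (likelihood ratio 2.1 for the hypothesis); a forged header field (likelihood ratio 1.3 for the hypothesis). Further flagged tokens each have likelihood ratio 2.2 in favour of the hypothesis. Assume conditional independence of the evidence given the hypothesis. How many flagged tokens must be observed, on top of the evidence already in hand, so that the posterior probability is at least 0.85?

5

Prior odds = 0.031/0.969 = 31/969.
Combined Bayes factor of the evidence already in hand = 1.4 × 2.1 × 1.3 = 3.822.
Odds after that evidence = (31/969) × 3.822 = 19747/161500.
Target odds = 0.85/0.15 = 17/3.
Need 2.2ⁿ ≥ 17/3 ÷ (19747/161500) = 2745500/59241.
2.2⁴ = 23.4256 falls short of 2745500/59241 but 2.2⁵ = 51.53632 reaches it, so n = 5.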